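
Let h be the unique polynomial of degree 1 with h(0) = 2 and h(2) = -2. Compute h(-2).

Using the Lagrange interpolation formula with nodes 0, 2:
  L_0(n) = (n - 2) / -2
  L_1(n) = n / 2
Then h(n) = 2·L_0(n) - 2·L_1(n).
Expanding and collecting terms gives h(n) = -2n + 2.
Evaluating at n = -2: h(-2) = 6.

6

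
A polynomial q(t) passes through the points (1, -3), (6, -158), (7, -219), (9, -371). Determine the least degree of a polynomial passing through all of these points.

Divided differences on the nodes 1, 6, 7, 9:
  order 0: -3  -158  -219  -371
  order 1: -31  -61  -76
  order 2: -5  -5
  order 3: 0
The order-2 divided differences are all -5 (nonzero) and every higher order vanishes, so the data lies on a polynomial of degree exactly 2.

2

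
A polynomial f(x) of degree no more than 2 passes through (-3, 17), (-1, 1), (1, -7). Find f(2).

-8

Using the Lagrange interpolation formula with nodes -3, -1, 1:
  L_0(x) = (x + 1)(x - 1) / 8
  L_1(x) = (x + 3)(x - 1) / -4
  L_2(x) = (x + 3)(x + 1) / 8
Then f(x) = 17·L_0(x) + 1·L_1(x) - 7·L_2(x).
Expanding and collecting terms gives f(x) = x^2 - 4x - 4.
Evaluating at x = 2: f(2) = -8.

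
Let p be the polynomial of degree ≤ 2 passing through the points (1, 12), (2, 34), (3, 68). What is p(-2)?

18

Forward differences of the values at x = 1, 2, 3:
  p  : 12  34  68
  Δ  : 22  34
  Δ^2: 12
The second differences are constant, confirming degree 2.
Interpolating (Newton forward form) and evaluating at x = -2 gives p(-2) = 18.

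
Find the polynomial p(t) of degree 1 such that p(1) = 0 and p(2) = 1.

Write p(t) = at + b. Substituting each data point gives a linear system:
  a + b = 0
  2a + b = 1
Solving the system yields a = 1, b = -1.
So p(t) = t - 1.
Check: p(2) = 1. ✓

p(t) = t - 1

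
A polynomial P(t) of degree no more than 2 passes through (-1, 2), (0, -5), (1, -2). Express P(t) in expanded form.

Write P(t) = at^2 + bt + c. Substituting each data point gives a linear system:
  a - b + c = 2
  c = -5
  a + b + c = -2
Solving the system yields a = 5, b = -2, c = -5.
So P(t) = 5t^2 - 2t - 5.
Check: P(-1) = 2. ✓

P(t) = 5t^2 - 2t - 5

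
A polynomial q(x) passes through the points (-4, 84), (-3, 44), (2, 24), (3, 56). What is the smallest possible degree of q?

2

Divided differences on the nodes -4, -3, 2, 3:
  order 0: 84  44  24  56
  order 1: -40  -4  32
  order 2: 6  6
  order 3: 0
The order-2 divided differences are all 6 (nonzero) and every higher order vanishes, so the data lies on a polynomial of degree exactly 2.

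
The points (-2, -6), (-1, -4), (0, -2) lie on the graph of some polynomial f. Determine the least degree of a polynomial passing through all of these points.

Forward differences of the values at n = -2, -1, 0:
  f  : -6  -4  -2
  Δ  : 2  2
  Δ^2: 0
The first differences are constant (2) and nonzero, while all higher differences vanish, so the minimal degree is 1.

1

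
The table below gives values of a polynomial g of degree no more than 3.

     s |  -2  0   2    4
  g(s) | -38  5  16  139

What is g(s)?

g(s) = 3s^3 - 4s^2 + (3/2)s + 5

Using the Lagrange interpolation formula with nodes -2, 0, 2, 4:
  L_0(s) = s(s - 2)(s - 4) / -48
  L_1(s) = (s + 2)(s - 2)(s - 4) / 16
  L_2(s) = (s + 2)s(s - 4) / -16
  L_3(s) = (s + 2)s(s - 2) / 48
Then g(s) = -38·L_0(s) + 5·L_1(s) + 16·L_2(s) + 139·L_3(s).
Expanding and collecting terms gives g(s) = 3s³ - 4s² + (3/2)s + 5.
Check: g(-2) = -38. ✓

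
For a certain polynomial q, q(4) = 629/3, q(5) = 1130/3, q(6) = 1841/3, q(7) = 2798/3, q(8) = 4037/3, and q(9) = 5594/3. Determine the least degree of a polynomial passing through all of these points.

Forward differences of the values at t = 4, 5, 6, 7, 8, 9:
  q  : 629/3  1130/3  1841/3  2798/3  4037/3  5594/3
  Δ  : 167  237  319  413  519
  Δ^2: 70  82  94  106
  Δ^3: 12  12  12
  Δ^4: 0  0
  Δ^5: 0
The third differences are constant (12) and nonzero, while all higher differences vanish, so the minimal degree is 3.

3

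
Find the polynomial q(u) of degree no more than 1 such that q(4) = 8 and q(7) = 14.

q(u) = 2u

Using the Lagrange interpolation formula with nodes 4, 7:
  L_0(u) = (u - 7) / -3
  L_1(u) = (u - 4) / 3
Then q(u) = 8·L_0(u) + 14·L_1(u).
Expanding and collecting terms gives q(u) = 2u.
Check: q(4) = 8. ✓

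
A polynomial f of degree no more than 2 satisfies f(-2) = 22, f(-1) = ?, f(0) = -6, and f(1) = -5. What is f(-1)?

3

On equispaced nodes a degree-2 polynomial has vanishing third forward difference, so
  - f(-2) + 3·f(-1) - 3·f(0) + f(1) = 0.
Substituting the known values and solving for f(-1):
  3·f(-1) = 9
  f(-1) = 3.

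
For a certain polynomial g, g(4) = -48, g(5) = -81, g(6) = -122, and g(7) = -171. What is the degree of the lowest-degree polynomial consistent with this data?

2

Forward differences of the values at s = 4, 5, 6, 7:
  g  : -48  -81  -122  -171
  Δ  : -33  -41  -49
  Δ^2: -8  -8
  Δ^3: 0
The second differences are constant (-8) and nonzero, while all higher differences vanish, so the minimal degree is 2.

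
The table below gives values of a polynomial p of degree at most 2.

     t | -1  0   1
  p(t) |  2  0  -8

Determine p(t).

p(t) = -3t^2 - 5t

Write p(t) = at^2 + bt + c. Substituting each data point gives a linear system:
  a - b + c = 2
  c = 0
  a + b + c = -8
Solving the system yields a = -3, b = -5, c = 0.
So p(t) = -3t² - 5t.
Check: p(0) = 0. ✓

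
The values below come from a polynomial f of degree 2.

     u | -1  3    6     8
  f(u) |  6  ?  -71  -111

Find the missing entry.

The 3 known points determine the degree-2 polynomial uniquely.
Write f(u) = au^2 + bu + c. Substituting each data point gives a linear system:
  a - b + c = 6
  36a + 6b + c = -71
  64a + 8b + c = -111
Solving the system yields a = -1, b = -6, c = 1.
So f(u) = -u^2 - 6u + 1.
Then f(3) = -26.

-26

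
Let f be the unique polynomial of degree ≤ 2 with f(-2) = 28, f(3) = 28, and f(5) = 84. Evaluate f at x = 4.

Using the Lagrange interpolation formula with nodes -2, 3, 5:
  L_0(x) = (x - 3)(x - 5) / 35
  L_1(x) = (x + 2)(x - 5) / -10
  L_2(x) = (x + 2)(x - 3) / 14
Then f(x) = 28·L_0(x) + 28·L_1(x) + 84·L_2(x).
Expanding and collecting terms gives f(x) = 4x^2 - 4x + 4.
Evaluating at x = 4: f(4) = 52.

52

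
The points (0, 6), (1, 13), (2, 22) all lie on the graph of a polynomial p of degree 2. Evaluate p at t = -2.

Write p(t) = at^2 + bt + c. Substituting each data point gives a linear system:
  c = 6
  a + b + c = 13
  4a + 2b + c = 22
Solving the system yields a = 1, b = 6, c = 6.
So p(t) = t² + 6t + 6.
Then p(-2) = -2.

-2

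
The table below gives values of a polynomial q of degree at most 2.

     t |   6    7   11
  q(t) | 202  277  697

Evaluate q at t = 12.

Write q(t) = at^2 + bt + c. Substituting each data point gives a linear system:
  36a + 6b + c = 202
  49a + 7b + c = 277
  121a + 11b + c = 697
Solving the system yields a = 6, b = -3, c = 4.
So q(t) = 6t^2 - 3t + 4.
Then q(12) = 832.

832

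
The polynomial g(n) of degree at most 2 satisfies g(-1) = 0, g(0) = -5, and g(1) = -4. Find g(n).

g(n) = 3n^2 - 2n - 5

Using the Lagrange interpolation formula with nodes -1, 0, 1:
  L_0(n) = n(n - 1) / 2
  L_1(n) = (n + 1)(n - 1) / -1
  L_2(n) = (n + 1)n / 2
Then g(n) = 0·L_0(n) - 5·L_1(n) - 4·L_2(n).
Expanding and collecting terms gives g(n) = 3n^2 - 2n - 5.
Check: g(0) = -5. ✓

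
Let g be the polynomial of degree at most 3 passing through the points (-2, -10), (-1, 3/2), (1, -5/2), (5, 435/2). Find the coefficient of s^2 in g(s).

-1/2

Write g(s) = as^3 + bs^2 + cs + d. Substituting each data point gives a linear system:
  -8a + 4b - 2c + d = -10
  -a + b - c + d = 3/2
  a + b + c + d = -5/2
  125a + 25b + 5c + d = 435/2
Solving the system yields a = 2, b = -1/2, c = -4, d = 0.
So g(s) = 2s^3 - (1/2)s^2 - 4s.
The coefficient of s^2 is -1/2.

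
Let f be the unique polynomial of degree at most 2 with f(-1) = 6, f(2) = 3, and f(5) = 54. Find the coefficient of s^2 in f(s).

Write f(s) = as^2 + bs + c. Substituting each data point gives a linear system:
  a - b + c = 6
  4a + 2b + c = 3
  25a + 5b + c = 54
Solving the system yields a = 3, b = -4, c = -1.
So f(s) = 3s² - 4s - 1.
The leading coefficient is 3.

3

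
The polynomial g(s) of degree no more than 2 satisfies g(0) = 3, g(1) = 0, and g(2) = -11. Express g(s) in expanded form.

Using the Lagrange interpolation formula with nodes 0, 1, 2:
  L_0(s) = (s - 1)(s - 2) / 2
  L_1(s) = s(s - 2) / -1
  L_2(s) = s(s - 1) / 2
Then g(s) = 3·L_0(s) + 0·L_1(s) - 11·L_2(s).
Expanding and collecting terms gives g(s) = -4s^2 + s + 3.
Check: g(1) = 0. ✓

g(s) = -4s^2 + s + 3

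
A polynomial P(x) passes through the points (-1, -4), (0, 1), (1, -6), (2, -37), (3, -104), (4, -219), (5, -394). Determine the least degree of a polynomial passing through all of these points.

3

Forward differences of the values at x = -1, 0, 1, 2, 3, 4, 5:
  P  : -4  1  -6  -37  -104  -219  -394
  Δ  : 5  -7  -31  -67  -115  -175
  Δ^2: -12  -24  -36  -48  -60
  Δ^3: -12  -12  -12  -12
  Δ^4: 0  0  0
  Δ^5: 0  0
  Δ^6: 0
The third differences are constant (-12) and nonzero, while all higher differences vanish, so the minimal degree is 3.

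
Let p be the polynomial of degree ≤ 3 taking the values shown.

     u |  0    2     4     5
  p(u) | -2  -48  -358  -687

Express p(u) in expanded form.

p(u) = -5u^3 - 3u^2 + 3u - 2

Write p(u) = au^3 + bu^2 + cu + d. Substituting each data point gives a linear system:
  d = -2
  8a + 4b + 2c + d = -48
  64a + 16b + 4c + d = -358
  125a + 25b + 5c + d = -687
Solving the system yields a = -5, b = -3, c = 3, d = -2.
So p(u) = -5u^3 - 3u^2 + 3u - 2.
Check: p(4) = -358. ✓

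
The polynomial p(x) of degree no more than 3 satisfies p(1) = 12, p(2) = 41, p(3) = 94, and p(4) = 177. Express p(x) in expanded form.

Using the Lagrange interpolation formula with nodes 1, 2, 3, 4:
  L_0(x) = (x - 2)(x - 3)(x - 4) / -6
  L_1(x) = (x - 1)(x - 3)(x - 4) / 2
  L_2(x) = (x - 1)(x - 2)(x - 4) / -2
  L_3(x) = (x - 1)(x - 2)(x - 3) / 6
Then p(x) = 12·L_0(x) + 41·L_1(x) + 94·L_2(x) + 177·L_3(x).
Expanding and collecting terms gives p(x) = x^3 + 6x^2 + 4x + 1.
Check: p(3) = 94. ✓

p(x) = x^3 + 6x^2 + 4x + 1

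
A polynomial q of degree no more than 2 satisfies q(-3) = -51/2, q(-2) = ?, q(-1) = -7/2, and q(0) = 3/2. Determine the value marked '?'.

-25/2

The 3 known points determine the degree-2 polynomial uniquely.
Write q(x) = ax^2 + bx + c. Substituting each data point gives a linear system:
  9a - 3b + c = -51/2
  a - b + c = -7/2
  c = 3/2
Solving the system yields a = -2, b = 3, c = 3/2.
So q(x) = -2x² + 3x + 3/2.
Then q(-2) = -25/2.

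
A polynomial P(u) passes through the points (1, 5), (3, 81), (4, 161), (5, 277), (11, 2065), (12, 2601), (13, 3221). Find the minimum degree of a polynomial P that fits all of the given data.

Divided differences on the nodes 1, 3, 4, 5, 11, 12, 13:
  order 0: 5  81  161  277  2065  2601  3221
  order 1: 38  80  116  298  536  620
  order 2: 14  18  26  34  42
  order 3: 1  1  1  1
  order 4: 0  0  0
  order 5: 0  0
  order 6: 0
The order-3 divided differences are all 1 (nonzero) and every higher order vanishes, so the data lies on a polynomial of degree exactly 3.

3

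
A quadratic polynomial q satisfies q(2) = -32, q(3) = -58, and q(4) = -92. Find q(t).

Using the Lagrange interpolation formula with nodes 2, 3, 4:
  L_0(t) = (t - 3)(t - 4) / 2
  L_1(t) = (t - 2)(t - 4) / -1
  L_2(t) = (t - 2)(t - 3) / 2
Then q(t) = -32·L_0(t) - 58·L_1(t) - 92·L_2(t).
Expanding and collecting terms gives q(t) = -4t^2 - 6t - 4.
Check: q(3) = -58. ✓

q(t) = -4t^2 - 6t - 4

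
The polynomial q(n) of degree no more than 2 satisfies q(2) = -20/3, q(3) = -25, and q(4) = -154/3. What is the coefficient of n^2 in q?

Write q(n) = an^2 + bn + c. Substituting each data point gives a linear system:
  4a + 2b + c = -20/3
  9a + 3b + c = -25
  16a + 4b + c = -154/3
Solving the system yields a = -4, b = 5/3, c = 6.
So q(n) = -4n^2 + (5/3)n + 6.
The leading coefficient is -4.

-4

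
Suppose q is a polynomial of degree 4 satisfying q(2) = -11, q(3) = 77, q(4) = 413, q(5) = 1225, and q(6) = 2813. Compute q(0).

Forward differences of the values at s = 2, 3, 4, 5, 6:
  q  : -11  77  413  1225  2813
  Δ  : 88  336  812  1588
  Δ^2: 248  476  776
  Δ^3: 228  300
  Δ^4: 72
The fourth differences are constant, confirming degree 4.
Interpolating (Newton forward form) and evaluating at s = 0 gives q(0) = 5.

5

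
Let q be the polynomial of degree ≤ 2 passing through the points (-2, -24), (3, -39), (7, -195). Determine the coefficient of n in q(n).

Write q(n) = an^2 + bn + c. Substituting each data point gives a linear system:
  4a - 2b + c = -24
  9a + 3b + c = -39
  49a + 7b + c = -195
Solving the system yields a = -4, b = 1, c = -6.
So q(n) = -4n^2 + n - 6.
The coefficient of n is 1.

1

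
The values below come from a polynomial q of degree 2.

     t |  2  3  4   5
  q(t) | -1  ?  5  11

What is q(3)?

The 3 known points determine the degree-2 polynomial uniquely.
Write q(t) = at^2 + bt + c. Substituting each data point gives a linear system:
  4a + 2b + c = -1
  16a + 4b + c = 5
  25a + 5b + c = 11
Solving the system yields a = 1, b = -3, c = 1.
So q(t) = t² - 3t + 1.
Then q(3) = 1.

1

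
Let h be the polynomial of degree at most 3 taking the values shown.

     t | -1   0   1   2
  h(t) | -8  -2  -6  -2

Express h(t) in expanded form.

Write h(t) = at^3 + bt^2 + ct + d. Substituting each data point gives a linear system:
  -a + b - c + d = -8
  d = -2
  a + b + c + d = -6
  8a + 4b + 2c + d = -2
Solving the system yields a = 3, b = -5, c = -2, d = -2.
So h(t) = 3t^3 - 5t^2 - 2t - 2.
Check: h(2) = -2. ✓

h(t) = 3t^3 - 5t^2 - 2t - 2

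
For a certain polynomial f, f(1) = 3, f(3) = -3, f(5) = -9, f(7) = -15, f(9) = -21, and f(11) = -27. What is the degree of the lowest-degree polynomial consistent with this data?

Forward differences of the values at u = 1, 3, 5, 7, 9, 11:
  f  : 3  -3  -9  -15  -21  -27
  Δ  : -6  -6  -6  -6  -6
  Δ^2: 0  0  0  0
  Δ^3: 0  0  0
  Δ^4: 0  0
  Δ^5: 0
The first differences are constant (-6) and nonzero, while all higher differences vanish, so the minimal degree is 1.

1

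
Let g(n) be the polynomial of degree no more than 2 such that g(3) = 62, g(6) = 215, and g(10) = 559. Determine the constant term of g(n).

Write g(n) = an^2 + bn + c. Substituting each data point gives a linear system:
  9a + 3b + c = 62
  36a + 6b + c = 215
  100a + 10b + c = 559
Solving the system yields a = 5, b = 6, c = -1.
So g(n) = 5n^2 + 6n - 1.
The constant term is -1.

-1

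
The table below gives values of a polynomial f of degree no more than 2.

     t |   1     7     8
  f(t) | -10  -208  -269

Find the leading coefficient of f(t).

-4

Write f(t) = at^2 + bt + c. Substituting each data point gives a linear system:
  a + b + c = -10
  49a + 7b + c = -208
  64a + 8b + c = -269
Solving the system yields a = -4, b = -1, c = -5.
So f(t) = -4t² - t - 5.
The leading coefficient is -4.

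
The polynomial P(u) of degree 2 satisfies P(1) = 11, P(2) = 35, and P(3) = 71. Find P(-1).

-1

Using the Lagrange interpolation formula with nodes 1, 2, 3:
  L_0(u) = (u - 2)(u - 3) / 2
  L_1(u) = (u - 1)(u - 3) / -1
  L_2(u) = (u - 1)(u - 2) / 2
Then P(u) = 11·L_0(u) + 35·L_1(u) + 71·L_2(u).
Expanding and collecting terms gives P(u) = 6u² + 6u - 1.
Evaluating at u = -1: P(-1) = -1.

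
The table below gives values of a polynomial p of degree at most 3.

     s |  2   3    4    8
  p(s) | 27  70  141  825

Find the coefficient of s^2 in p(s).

5

Write p(s) = as^3 + bs^2 + cs + d. Substituting each data point gives a linear system:
  8a + 4b + 2c + d = 27
  27a + 9b + 3c + d = 70
  64a + 16b + 4c + d = 141
  512a + 64b + 8c + d = 825
Solving the system yields a = 1, b = 5, c = -1, d = 1.
So p(s) = s^3 + 5s^2 - s + 1.
The coefficient of s^2 is 5.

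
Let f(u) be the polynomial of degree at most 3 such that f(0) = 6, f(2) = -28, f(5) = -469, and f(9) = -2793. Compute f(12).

Using the Lagrange interpolation formula with nodes 0, 2, 5, 9:
  L_0(u) = (u - 2)(u - 5)(u - 9) / -90
  L_1(u) = u(u - 5)(u - 9) / 42
  L_2(u) = u(u - 2)(u - 9) / -60
  L_3(u) = u(u - 2)(u - 5) / 252
Then f(u) = 6·L_0(u) - 28·L_1(u) - 469·L_2(u) - 2793·L_3(u).
Expanding and collecting terms gives f(u) = -4u³ + 2u² - 5u + 6.
Evaluating at u = 12: f(12) = -6678.

-6678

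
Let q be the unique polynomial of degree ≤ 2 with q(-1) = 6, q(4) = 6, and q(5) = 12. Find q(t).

Using the Lagrange interpolation formula with nodes -1, 4, 5:
  L_0(t) = (t - 4)(t - 5) / 30
  L_1(t) = (t + 1)(t - 5) / -5
  L_2(t) = (t + 1)(t - 4) / 6
Then q(t) = 6·L_0(t) + 6·L_1(t) + 12·L_2(t).
Expanding and collecting terms gives q(t) = t² - 3t + 2.
Check: q(4) = 6. ✓

q(t) = t^2 - 3t + 2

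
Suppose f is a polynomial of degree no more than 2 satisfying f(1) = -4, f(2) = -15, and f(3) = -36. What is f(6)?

-159

Using the Lagrange interpolation formula with nodes 1, 2, 3:
  L_0(x) = (x - 2)(x - 3) / 2
  L_1(x) = (x - 1)(x - 3) / -1
  L_2(x) = (x - 1)(x - 2) / 2
Then f(x) = -4·L_0(x) - 15·L_1(x) - 36·L_2(x).
Expanding and collecting terms gives f(x) = -5x² + 4x - 3.
Evaluating at x = 6: f(6) = -159.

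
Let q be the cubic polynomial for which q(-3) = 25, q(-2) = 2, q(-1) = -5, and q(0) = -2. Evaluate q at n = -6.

250

Write q(n) = an^3 + bn^2 + cn + d. Substituting each data point gives a linear system:
  -27a + 9b - 3c + d = 25
  -8a + 4b - 2c + d = 2
  -a + b - c + d = -5
  d = -2
Solving the system yields a = -1, b = 2, c = 6, d = -2.
So q(n) = -n³ + 2n² + 6n - 2.
Then q(-6) = 250.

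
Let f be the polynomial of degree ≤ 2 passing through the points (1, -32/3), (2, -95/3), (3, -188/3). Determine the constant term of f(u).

1/3

Write f(u) = au^2 + bu + c. Substituting each data point gives a linear system:
  a + b + c = -32/3
  4a + 2b + c = -95/3
  9a + 3b + c = -188/3
Solving the system yields a = -5, b = -6, c = 1/3.
So f(u) = -5u² - 6u + 1/3.
The constant term is 1/3.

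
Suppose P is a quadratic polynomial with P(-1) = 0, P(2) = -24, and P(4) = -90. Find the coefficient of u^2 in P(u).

-5

Write P(u) = au^2 + bu + c. Substituting each data point gives a linear system:
  a - b + c = 0
  4a + 2b + c = -24
  16a + 4b + c = -90
Solving the system yields a = -5, b = -3, c = 2.
So P(u) = -5u^2 - 3u + 2.
The leading coefficient is -5.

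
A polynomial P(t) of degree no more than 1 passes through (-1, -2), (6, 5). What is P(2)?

1

Using the Lagrange interpolation formula with nodes -1, 6:
  L_0(t) = (t - 6) / -7
  L_1(t) = (t + 1) / 7
Then P(t) = -2·L_0(t) + 5·L_1(t).
Expanding and collecting terms gives P(t) = t - 1.
Evaluating at t = 2: P(2) = 1.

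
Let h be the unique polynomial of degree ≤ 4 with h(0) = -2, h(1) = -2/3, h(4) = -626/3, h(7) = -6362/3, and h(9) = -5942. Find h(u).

h(u) = -u^4 + u^3 - (5/3)u^2 + 3u - 2

Write h(u) = au^4 + bu^3 + cu^2 + du + e. Substituting each data point gives a linear system:
  e = -2
  a + b + c + d + e = -2/3
  256a + 64b + 16c + 4d + e = -626/3
  2401a + 343b + 49c + 7d + e = -6362/3
  6561a + 729b + 81c + 9d + e = -5942
Solving the system yields a = -1, b = 1, c = -5/3, d = 3, e = -2.
So h(u) = -u⁴ + u³ - (5/3)u² + 3u - 2.
Check: h(7) = -6362/3. ✓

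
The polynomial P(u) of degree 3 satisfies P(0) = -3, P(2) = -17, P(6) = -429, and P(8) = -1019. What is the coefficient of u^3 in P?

Write P(u) = au^3 + bu^2 + cu + d. Substituting each data point gives a linear system:
  d = -3
  8a + 4b + 2c + d = -17
  216a + 36b + 6c + d = -429
  512a + 64b + 8c + d = -1019
Solving the system yields a = -2, b = 0, c = 1, d = -3.
So P(u) = -2u^3 + u - 3.
The leading coefficient is -2.

-2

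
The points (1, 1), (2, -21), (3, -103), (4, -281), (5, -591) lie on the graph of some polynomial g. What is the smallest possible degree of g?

3

Forward differences of the values at n = 1, 2, 3, 4, 5:
  g  : 1  -21  -103  -281  -591
  Δ  : -22  -82  -178  -310
  Δ^2: -60  -96  -132
  Δ^3: -36  -36
  Δ^4: 0
The third differences are constant (-36) and nonzero, while all higher differences vanish, so the minimal degree is 3.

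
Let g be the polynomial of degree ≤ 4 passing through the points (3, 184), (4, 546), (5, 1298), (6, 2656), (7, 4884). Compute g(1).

Using the Lagrange interpolation formula with nodes 3, 4, 5, 6, 7:
  L_0(n) = (n - 4)(n - 5)(n - 6)(n - 7) / 24
  L_1(n) = (n - 3)(n - 5)(n - 6)(n - 7) / -6
  L_2(n) = (n - 3)(n - 4)(n - 6)(n - 7) / 4
  L_3(n) = (n - 3)(n - 4)(n - 5)(n - 7) / -6
  L_4(n) = (n - 3)(n - 4)(n - 5)(n - 6) / 24
Then g(n) = 184·L_0(n) + 546·L_1(n) + 1298·L_2(n) + 2656·L_3(n) + 4884·L_4(n).
Expanding and collecting terms gives g(n) = 2n⁴ + n² + 5n - 2.
Evaluating at n = 1: g(1) = 6.

6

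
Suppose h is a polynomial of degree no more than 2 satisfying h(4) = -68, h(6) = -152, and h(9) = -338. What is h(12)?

-596

Write h(x) = ax^2 + bx + c. Substituting each data point gives a linear system:
  16a + 4b + c = -68
  36a + 6b + c = -152
  81a + 9b + c = -338
Solving the system yields a = -4, b = -2, c = 4.
So h(x) = -4x² - 2x + 4.
Then h(12) = -596.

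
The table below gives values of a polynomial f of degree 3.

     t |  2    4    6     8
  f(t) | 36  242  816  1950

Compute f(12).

6666

Forward differences of the values at t = 2, 4, 6, 8:
  f  : 36  242  816  1950
  Δ  : 206  574  1134
  Δ^2: 368  560
  Δ^3: 192
The third differences are constant, confirming degree 3.
Interpolating (Newton forward form) and evaluating at t = 12 gives f(12) = 6666.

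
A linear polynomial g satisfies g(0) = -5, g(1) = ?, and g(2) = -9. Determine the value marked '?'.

-7

On equispaced nodes a degree-1 polynomial has vanishing second forward difference, so
  g(0) - 2·g(1) + g(2) = 0.
Substituting the known values and solving for g(1):
  -2·g(1) = 14
  g(1) = -7.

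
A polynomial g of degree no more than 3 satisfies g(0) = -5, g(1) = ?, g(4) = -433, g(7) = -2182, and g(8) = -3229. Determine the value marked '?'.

The 4 known points determine the degree-3 polynomial uniquely.
Write g(n) = an^3 + bn^2 + cn + d. Substituting each data point gives a linear system:
  d = -5
  64a + 16b + 4c + d = -433
  343a + 49b + 7c + d = -2182
  512a + 64b + 8c + d = -3229
Solving the system yields a = -6, b = -2, c = -3, d = -5.
So g(n) = -6n³ - 2n² - 3n - 5.
Then g(1) = -16.

-16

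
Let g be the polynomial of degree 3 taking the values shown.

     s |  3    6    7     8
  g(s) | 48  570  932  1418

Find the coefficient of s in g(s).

Write g(s) = as^3 + bs^2 + cs + d. Substituting each data point gives a linear system:
  27a + 9b + 3c + d = 48
  216a + 36b + 6c + d = 570
  343a + 49b + 7c + d = 932
  512a + 64b + 8c + d = 1418
Solving the system yields a = 3, b = -1, c = -6, d = -6.
So g(s) = 3s^3 - s^2 - 6s - 6.
The coefficient of s is -6.

-6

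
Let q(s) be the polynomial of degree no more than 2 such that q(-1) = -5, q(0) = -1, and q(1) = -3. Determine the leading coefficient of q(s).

Write q(s) = as^2 + bs + c. Substituting each data point gives a linear system:
  a - b + c = -5
  c = -1
  a + b + c = -3
Solving the system yields a = -3, b = 1, c = -1.
So q(s) = -3s^2 + s - 1.
The leading coefficient is -3.

-3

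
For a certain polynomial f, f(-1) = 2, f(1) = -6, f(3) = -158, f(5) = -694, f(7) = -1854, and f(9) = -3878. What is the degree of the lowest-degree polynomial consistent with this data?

3

Forward differences of the values at x = -1, 1, 3, 5, 7, 9:
  f  : 2  -6  -158  -694  -1854  -3878
  Δ  : -8  -152  -536  -1160  -2024
  Δ^2: -144  -384  -624  -864
  Δ^3: -240  -240  -240
  Δ^4: 0  0
  Δ^5: 0
The third differences are constant (-240) and nonzero, while all higher differences vanish, so the minimal degree is 3.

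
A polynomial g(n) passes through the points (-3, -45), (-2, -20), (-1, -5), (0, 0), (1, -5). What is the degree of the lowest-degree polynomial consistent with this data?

2

Forward differences of the values at n = -3, -2, -1, 0, 1:
  g  : -45  -20  -5  0  -5
  Δ  : 25  15  5  -5
  Δ^2: -10  -10  -10
  Δ^3: 0  0
  Δ^4: 0
The second differences are constant (-10) and nonzero, while all higher differences vanish, so the minimal degree is 2.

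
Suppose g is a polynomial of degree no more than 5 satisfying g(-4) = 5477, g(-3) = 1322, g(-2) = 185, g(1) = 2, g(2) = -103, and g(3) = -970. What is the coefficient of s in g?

Write g(s) = as^5 + bs^4 + cs^3 + ds^2 + es + k. Substituting each data point gives a linear system:
  -1024a + 256b - 64c + 16d - 4e + k = 5477
  -243a + 81b - 27c + 9d - 3e + k = 1322
  -32a + 16b - 8c + 4d - 2e + k = 185
  a + b + c + d + e + k = 2
  32a + 16b + 8c + 4d + 2e + k = -103
  243a + 81b + 27c + 9d + 3e + k = -970
Solving the system yields a = -5, b = 2, c = 3, d = 1, e = -4, k = 5.
So g(s) = -5s^5 + 2s^4 + 3s^3 + s^2 - 4s + 5.
The coefficient of s is -4.

-4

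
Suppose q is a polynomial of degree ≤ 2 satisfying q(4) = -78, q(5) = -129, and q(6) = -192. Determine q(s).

Write q(s) = as^2 + bs + c. Substituting each data point gives a linear system:
  16a + 4b + c = -78
  25a + 5b + c = -129
  36a + 6b + c = -192
Solving the system yields a = -6, b = 3, c = 6.
So q(s) = -6s^2 + 3s + 6.
Check: q(5) = -129. ✓

q(s) = -6s^2 + 3s + 6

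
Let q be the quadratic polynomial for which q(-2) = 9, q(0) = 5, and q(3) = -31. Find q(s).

q(s) = -2s^2 - 6s + 5

Using the Lagrange interpolation formula with nodes -2, 0, 3:
  L_0(s) = s(s - 3) / 10
  L_1(s) = (s + 2)(s - 3) / -6
  L_2(s) = (s + 2)s / 15
Then q(s) = 9·L_0(s) + 5·L_1(s) - 31·L_2(s).
Expanding and collecting terms gives q(s) = -2s² - 6s + 5.
Check: q(0) = 5. ✓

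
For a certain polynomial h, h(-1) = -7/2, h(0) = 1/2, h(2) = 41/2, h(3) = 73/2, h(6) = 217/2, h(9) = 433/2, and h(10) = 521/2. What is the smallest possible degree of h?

Divided differences on the nodes -1, 0, 2, 3, 6, 9, 10:
  order 0: -7/2  1/2  41/2  73/2  217/2  433/2  521/2
  order 1: 4  10  16  24  36  44
  order 2: 2  2  2  2  2
  order 3: 0  0  0  0
  order 4: 0  0  0
  order 5: 0  0
  order 6: 0
The order-2 divided differences are all 2 (nonzero) and every higher order vanishes, so the data lies on a polynomial of degree exactly 2.

2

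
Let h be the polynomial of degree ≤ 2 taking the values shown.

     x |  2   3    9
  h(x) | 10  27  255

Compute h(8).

Using the Lagrange interpolation formula with nodes 2, 3, 9:
  L_0(x) = (x - 3)(x - 9) / 7
  L_1(x) = (x - 2)(x - 9) / -6
  L_2(x) = (x - 2)(x - 3) / 42
Then h(x) = 10·L_0(x) + 27·L_1(x) + 255·L_2(x).
Expanding and collecting terms gives h(x) = 3x^2 + 2x - 6.
Evaluating at x = 8: h(8) = 202.

202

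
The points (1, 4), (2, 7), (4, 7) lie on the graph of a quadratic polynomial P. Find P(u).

Using the Lagrange interpolation formula with nodes 1, 2, 4:
  L_0(u) = (u - 2)(u - 4) / 3
  L_1(u) = (u - 1)(u - 4) / -2
  L_2(u) = (u - 1)(u - 2) / 6
Then P(u) = 4·L_0(u) + 7·L_1(u) + 7·L_2(u).
Expanding and collecting terms gives P(u) = -u^2 + 6u - 1.
Check: P(1) = 4. ✓

P(u) = -u^2 + 6u - 1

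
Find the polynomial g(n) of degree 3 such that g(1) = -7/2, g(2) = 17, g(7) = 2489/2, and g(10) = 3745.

Using the Lagrange interpolation formula with nodes 1, 2, 7, 10:
  L_0(n) = (n - 2)(n - 7)(n - 10) / -54
  L_1(n) = (n - 1)(n - 7)(n - 10) / 40
  L_2(n) = (n - 1)(n - 2)(n - 10) / -90
  L_3(n) = (n - 1)(n - 2)(n - 7) / 216
Then g(n) = -7/2·L_0(n) + 17·L_1(n) + 2489/2·L_2(n) + 3745·L_3(n).
Expanding and collecting terms gives g(n) = 4n³ - (5/2)n² - 5.
Check: g(10) = 3745. ✓

g(n) = 4n^3 - (5/2)n^2 - 5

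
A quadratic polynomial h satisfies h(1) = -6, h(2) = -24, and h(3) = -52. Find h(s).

h(s) = -5s^2 - 3s + 2

Using the Lagrange interpolation formula with nodes 1, 2, 3:
  L_0(s) = (s - 2)(s - 3) / 2
  L_1(s) = (s - 1)(s - 3) / -1
  L_2(s) = (s - 1)(s - 2) / 2
Then h(s) = -6·L_0(s) - 24·L_1(s) - 52·L_2(s).
Expanding and collecting terms gives h(s) = -5s² - 3s + 2.
Check: h(3) = -52. ✓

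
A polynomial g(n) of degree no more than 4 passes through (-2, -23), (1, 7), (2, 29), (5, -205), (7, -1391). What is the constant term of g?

Write g(n) = an^4 + bn^3 + cn^2 + dn + e. Substituting each data point gives a linear system:
  16a - 8b + 4c - 2d + e = -23
  a + b + c + d + e = 7
  16a + 8b + 4c + 2d + e = 29
  625a + 125b + 25c + 5d + e = -205
  2401a + 343b + 49c + 7d + e = -1391
Solving the system yields a = -1, b = 2, c = 6, d = 5, e = -5.
So g(n) = -n⁴ + 2n³ + 6n² + 5n - 5.
The constant term is -5.

-5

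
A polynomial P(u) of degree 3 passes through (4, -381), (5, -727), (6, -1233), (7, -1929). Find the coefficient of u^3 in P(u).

Write P(u) = au^3 + bu^2 + cu + d. Substituting each data point gives a linear system:
  64a + 16b + 4c + d = -381
  125a + 25b + 5c + d = -727
  216a + 36b + 6c + d = -1233
  343a + 49b + 7c + d = -1929
Solving the system yields a = -5, b = -5, c = 4, d = 3.
So P(u) = -5u³ - 5u² + 4u + 3.
The leading coefficient is -5.

-5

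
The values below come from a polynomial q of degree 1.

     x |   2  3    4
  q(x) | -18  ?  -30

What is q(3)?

The 2 known points determine the degree-1 polynomial uniquely.
Write q(x) = ax + b. Substituting each data point gives a linear system:
  2a + b = -18
  4a + b = -30
Solving the system yields a = -6, b = -6.
So q(x) = -6x - 6.
Then q(3) = -24.

-24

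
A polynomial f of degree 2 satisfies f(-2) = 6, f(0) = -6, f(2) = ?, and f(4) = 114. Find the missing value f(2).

30

On equispaced nodes a degree-2 polynomial has vanishing third forward difference, so
  - f(-2) + 3·f(0) - 3·f(2) + f(4) = 0.
Substituting the known values and solving for f(2):
  -3·f(2) = -90
  f(2) = 30.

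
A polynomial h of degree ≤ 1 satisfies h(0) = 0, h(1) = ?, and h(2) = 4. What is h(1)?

2

On equispaced nodes a degree-1 polynomial has vanishing second forward difference, so
  h(0) - 2·h(1) + h(2) = 0.
Substituting the known values and solving for h(1):
  -2·h(1) = -4
  h(1) = 2.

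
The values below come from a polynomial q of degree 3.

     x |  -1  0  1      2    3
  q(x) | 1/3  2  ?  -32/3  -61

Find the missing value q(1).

13/3

On equispaced nodes a degree-3 polynomial has vanishing fourth forward difference, so
  q(-1) - 4·q(0) + 6·q(1) - 4·q(2) + q(3) = 0.
Substituting the known values and solving for q(1):
  6·q(1) = 26
  q(1) = 13/3.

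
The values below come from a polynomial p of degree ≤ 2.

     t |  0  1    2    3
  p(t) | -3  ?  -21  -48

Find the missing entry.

On equispaced nodes a degree-2 polynomial has vanishing third forward difference, so
  - p(0) + 3·p(1) - 3·p(2) + p(3) = 0.
Substituting the known values and solving for p(1):
  3·p(1) = -18
  p(1) = -6.

-6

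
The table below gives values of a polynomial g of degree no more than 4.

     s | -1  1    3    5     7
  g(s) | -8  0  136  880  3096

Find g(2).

Using the Lagrange interpolation formula with nodes -1, 1, 3, 5, 7:
  L_0(s) = (s - 1)(s - 3)(s - 5)(s - 7) / 384
  L_1(s) = (s + 1)(s - 3)(s - 5)(s - 7) / -96
  L_2(s) = (s + 1)(s - 1)(s - 5)(s - 7) / 64
  L_3(s) = (s + 1)(s - 1)(s - 3)(s - 7) / -96
  L_4(s) = (s + 1)(s - 1)(s - 3)(s - 5) / 384
Then g(s) = -8·L_0(s) + 0·L_1(s) + 136·L_2(s) + 880·L_3(s) + 3096·L_4(s).
Expanding and collecting terms gives g(s) = s^4 + 2s^3 + 2s - 5.
Evaluating at s = 2: g(2) = 31.

31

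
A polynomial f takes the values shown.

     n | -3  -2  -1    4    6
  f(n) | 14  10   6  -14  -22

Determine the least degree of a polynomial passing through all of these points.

1

Divided differences on the nodes -3, -2, -1, 4, 6:
  order 0: 14  10  6  -14  -22
  order 1: -4  -4  -4  -4
  order 2: 0  0  0
  order 3: 0  0
  order 4: 0
The order-1 divided differences are all -4 (nonzero) and every higher order vanishes, so the data lies on a polynomial of degree exactly 1.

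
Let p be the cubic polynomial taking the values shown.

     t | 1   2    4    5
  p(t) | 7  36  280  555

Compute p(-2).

Using the Lagrange interpolation formula with nodes 1, 2, 4, 5:
  L_0(t) = (t - 2)(t - 4)(t - 5) / -12
  L_1(t) = (t - 1)(t - 4)(t - 5) / 6
  L_2(t) = (t - 1)(t - 2)(t - 5) / -6
  L_3(t) = (t - 1)(t - 2)(t - 4) / 12
Then p(t) = 7·L_0(t) + 36·L_1(t) + 280·L_2(t) + 555·L_3(t).
Expanding and collecting terms gives p(t) = 5t³ - 4t² + 6t.
Evaluating at t = -2: p(-2) = -68.

-68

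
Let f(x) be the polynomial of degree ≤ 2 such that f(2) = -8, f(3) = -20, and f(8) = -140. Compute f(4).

-36

Using the Lagrange interpolation formula with nodes 2, 3, 8:
  L_0(x) = (x - 3)(x - 8) / 6
  L_1(x) = (x - 2)(x - 8) / -5
  L_2(x) = (x - 2)(x - 3) / 30
Then f(x) = -8·L_0(x) - 20·L_1(x) - 140·L_2(x).
Expanding and collecting terms gives f(x) = -2x² - 2x + 4.
Evaluating at x = 4: f(4) = -36.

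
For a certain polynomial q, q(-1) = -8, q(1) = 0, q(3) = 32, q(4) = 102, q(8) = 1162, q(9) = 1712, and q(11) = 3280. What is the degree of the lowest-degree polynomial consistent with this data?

3

Divided differences on the nodes -1, 1, 3, 4, 8, 9, 11:
  order 0: -8  0  32  102  1162  1712  3280
  order 1: 4  16  70  265  550  784
  order 2: 3  18  39  57  78
  order 3: 3  3  3  3
  order 4: 0  0  0
  order 5: 0  0
  order 6: 0
The order-3 divided differences are all 3 (nonzero) and every higher order vanishes, so the data lies on a polynomial of degree exactly 3.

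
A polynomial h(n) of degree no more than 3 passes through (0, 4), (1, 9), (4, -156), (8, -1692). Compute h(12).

-6140

Write h(n) = an^3 + bn^2 + cn + d. Substituting each data point gives a linear system:
  d = 4
  a + b + c + d = 9
  64a + 16b + 4c + d = -156
  512a + 64b + 8c + d = -1692
Solving the system yields a = -4, b = 5, c = 4, d = 4.
So h(n) = -4n³ + 5n² + 4n + 4.
Then h(12) = -6140.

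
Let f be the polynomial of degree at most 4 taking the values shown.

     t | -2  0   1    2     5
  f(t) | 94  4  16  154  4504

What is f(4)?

1936

Write f(t) = at^4 + bt^3 + ct^2 + dt + e. Substituting each data point gives a linear system:
  16a - 8b + 4c - 2d + e = 94
  e = 4
  a + b + c + d + e = 16
  16a + 8b + 4c + 2d + e = 154
  625a + 125b + 25c + 5d + e = 4504
Solving the system yields a = 6, b = 5, c = 6, d = -5, e = 4.
So f(t) = 6t⁴ + 5t³ + 6t² - 5t + 4.
Then f(4) = 1936.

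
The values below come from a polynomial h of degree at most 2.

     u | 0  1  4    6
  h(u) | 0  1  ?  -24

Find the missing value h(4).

-8

The 3 known points determine the degree-2 polynomial uniquely.
Write h(u) = au^2 + bu + c. Substituting each data point gives a linear system:
  c = 0
  a + b + c = 1
  36a + 6b + c = -24
Solving the system yields a = -1, b = 2, c = 0.
So h(u) = -u² + 2u.
Then h(4) = -8.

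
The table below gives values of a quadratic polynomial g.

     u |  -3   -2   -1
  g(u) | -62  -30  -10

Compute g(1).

-6

Using the Lagrange interpolation formula with nodes -3, -2, -1:
  L_0(u) = (u + 2)(u + 1) / 2
  L_1(u) = (u + 3)(u + 1) / -1
  L_2(u) = (u + 3)(u + 2) / 2
Then g(u) = -62·L_0(u) - 30·L_1(u) - 10·L_2(u).
Expanding and collecting terms gives g(u) = -6u^2 + 2u - 2.
Evaluating at u = 1: g(1) = -6.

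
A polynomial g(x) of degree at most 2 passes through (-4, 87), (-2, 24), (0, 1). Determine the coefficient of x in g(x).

Write g(x) = ax^2 + bx + c. Substituting each data point gives a linear system:
  16a - 4b + c = 87
  4a - 2b + c = 24
  c = 1
Solving the system yields a = 5, b = -3/2, c = 1.
So g(x) = 5x^2 - (3/2)x + 1.
The coefficient of x is -3/2.

-3/2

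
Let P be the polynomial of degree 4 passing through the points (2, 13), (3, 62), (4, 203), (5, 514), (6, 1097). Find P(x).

Write P(x) = ax^4 + bx^3 + cx^2 + dx + e. Substituting each data point gives a linear system:
  16a + 8b + 4c + 2d + e = 13
  81a + 27b + 9c + 3d + e = 62
  256a + 64b + 16c + 4d + e = 203
  625a + 125b + 25c + 5d + e = 514
  1296a + 216b + 36c + 6d + e = 1097
Solving the system yields a = 1, b = -1, c = 0, d = 3, e = -1.
So P(x) = x⁴ - x³ + 3x - 1.
Check: P(5) = 514. ✓

P(x) = x^4 - x^3 + 3x - 1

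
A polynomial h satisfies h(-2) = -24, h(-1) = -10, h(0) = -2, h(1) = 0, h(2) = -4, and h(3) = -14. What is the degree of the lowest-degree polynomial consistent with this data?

Forward differences of the values at n = -2, -1, 0, 1, 2, 3:
  h  : -24  -10  -2  0  -4  -14
  Δ  : 14  8  2  -4  -10
  Δ^2: -6  -6  -6  -6
  Δ^3: 0  0  0
  Δ^4: 0  0
  Δ^5: 0
The second differences are constant (-6) and nonzero, while all higher differences vanish, so the minimal degree is 2.

2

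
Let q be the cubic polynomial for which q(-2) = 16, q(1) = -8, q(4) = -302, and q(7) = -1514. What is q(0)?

Forward differences of the values at u = -2, 1, 4, 7:
  q  : 16  -8  -302  -1514
  Δ  : -24  -294  -1212
  Δ^2: -270  -918
  Δ^3: -648
The third differences are constant, confirming degree 3.
Interpolating (Newton forward form) and evaluating at u = 0 gives q(0) = -2.

-2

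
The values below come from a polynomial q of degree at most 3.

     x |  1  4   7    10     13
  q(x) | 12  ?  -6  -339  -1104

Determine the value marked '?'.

On equispaced nodes a degree-3 polynomial has vanishing fourth forward difference, so
  q(1) - 4·q(4) + 6·q(7) - 4·q(10) + q(13) = 0.
Substituting the known values and solving for q(4):
  -4·q(4) = -228
  q(4) = 57.

57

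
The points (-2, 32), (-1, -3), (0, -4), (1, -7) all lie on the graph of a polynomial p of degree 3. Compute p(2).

Forward differences of the values at x = -2, -1, 0, 1:
  p  : 32  -3  -4  -7
  Δ  : -35  -1  -3
  Δ^2: 34  -2
  Δ^3: -36
The third differences are constant, confirming degree 3.
Interpolating (Newton forward form) and evaluating at x = 2 gives p(2) = -48.

-48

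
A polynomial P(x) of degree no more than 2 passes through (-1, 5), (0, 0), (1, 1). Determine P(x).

Using the Lagrange interpolation formula with nodes -1, 0, 1:
  L_0(x) = x(x - 1) / 2
  L_1(x) = (x + 1)(x - 1) / -1
  L_2(x) = (x + 1)x / 2
Then P(x) = 5·L_0(x) + 0·L_1(x) + 1·L_2(x).
Expanding and collecting terms gives P(x) = 3x^2 - 2x.
Check: P(1) = 1. ✓

P(x) = 3x^2 - 2x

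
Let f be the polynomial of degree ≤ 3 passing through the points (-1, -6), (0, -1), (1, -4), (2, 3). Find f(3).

Write f(n) = an^3 + bn^2 + cn + d. Substituting each data point gives a linear system:
  -a + b - c + d = -6
  d = -1
  a + b + c + d = -4
  8a + 4b + 2c + d = 3
Solving the system yields a = 3, b = -4, c = -2, d = -1.
So f(n) = 3n^3 - 4n^2 - 2n - 1.
Then f(3) = 38.

38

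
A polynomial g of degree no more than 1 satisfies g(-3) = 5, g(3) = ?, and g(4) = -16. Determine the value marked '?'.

-13

The 2 known points determine the degree-1 polynomial uniquely.
Write g(x) = ax + b. Substituting each data point gives a linear system:
  -3a + b = 5
  4a + b = -16
Solving the system yields a = -3, b = -4.
So g(x) = -3x - 4.
Then g(3) = -13.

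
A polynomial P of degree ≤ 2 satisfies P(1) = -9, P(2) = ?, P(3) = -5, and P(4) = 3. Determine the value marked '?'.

-9

On equispaced nodes a degree-2 polynomial has vanishing third forward difference, so
  - P(1) + 3·P(2) - 3·P(3) + P(4) = 0.
Substituting the known values and solving for P(2):
  3·P(2) = -27
  P(2) = -9.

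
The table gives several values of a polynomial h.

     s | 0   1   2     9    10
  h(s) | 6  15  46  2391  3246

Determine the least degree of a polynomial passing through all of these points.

3

Divided differences on the nodes 0, 1, 2, 9, 10:
  order 0: 6  15  46  2391  3246
  order 1: 9  31  335  855
  order 2: 11  38  65
  order 3: 3  3
  order 4: 0
The order-3 divided differences are all 3 (nonzero) and every higher order vanishes, so the data lies on a polynomial of degree exactly 3.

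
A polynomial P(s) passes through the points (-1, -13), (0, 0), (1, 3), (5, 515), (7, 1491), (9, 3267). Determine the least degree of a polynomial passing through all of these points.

Divided differences on the nodes -1, 0, 1, 5, 7, 9:
  order 0: -13  0  3  515  1491  3267
  order 1: 13  3  128  488  888
  order 2: -5  25  60  100
  order 3: 5  5  5
  order 4: 0  0
  order 5: 0
The order-3 divided differences are all 5 (nonzero) and every higher order vanishes, so the data lies on a polynomial of degree exactly 3.

3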